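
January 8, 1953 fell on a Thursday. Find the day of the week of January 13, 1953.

Within January 1953: 13 − 8 = 5 days.
5 mod 7 = 5, so 5 days after Thursday is Tuesday.

Tuesday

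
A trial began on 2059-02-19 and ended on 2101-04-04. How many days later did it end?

15384

From February 19, 2059 to February 19, 2101: 42 years, of which 10 contain a Feb 29 — 32×365 + 10×366 = 15340 days.
(2100 is not a leap year (divisible by 100 but not 400).)
February 2101: 28 − 19 = 9 days remain (2101 is not a leap year, so February has 28 days).
Then March (31): 31 days.
April 1–4, 2101: 4 days.
Residual: 44 days.
Total: 15384 days.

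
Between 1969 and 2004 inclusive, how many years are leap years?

Years divisible by 4 in [1969, 2004]: 1972, 1976, 1980, 1984, 1988, 1992, 1996, 2000, 2004.
2000 is divisible by 400, so still leap.
No century exceptions apply. Count: 9.

9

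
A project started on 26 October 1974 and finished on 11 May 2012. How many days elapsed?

From October 26, 1974 to October 26, 2011: 37 years, of which 9 contain a Feb 29 — 28×365 + 9×366 = 13514 days.
(2000 is a leap year (divisible by 400).)
October 2011: 31 − 26 = 5 days remain.
Then November (30), December (31), January (31), February 2012 (29), March (31), April (30): 30 + 31 + 31 + 29 + 31 + 30 = 182 days.
May 1–11, 2012: 11 days.
Residual: 198 days.
Total: 13712 days.

13712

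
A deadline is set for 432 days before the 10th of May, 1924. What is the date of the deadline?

the 5th of March, 1923

Count 432 days before May 10, 1924:
March 1923: 31 − 5 = 26 days remain.
Then 13 full months totalling 396 days.
May 1–10, 1924: 10 days.
Total: 26 + 396 + 10 = 432 days.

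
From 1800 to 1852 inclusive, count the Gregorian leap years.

13

Years divisible by 4: 1800, 1804, …, 1852 — 14 in all.
Of these, 1800 is divisible by 100 but not 400, so not leap.
Leap years: 14 − 1 = 13.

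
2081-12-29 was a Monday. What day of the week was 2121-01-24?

Friday

Day-of-year of December 29, 2081: 363.
Day-of-year of January 24, 2121: 24.
2081 has 365 days, so 365 − 363 = 2 days remain in 2081.
Full years 2082–2120: 30 common + 9 leap = 30×365 + 9×366 = 14244 days.
Total: 2 + 14244 + 24 = 14270 days.
14270 mod 7 = 4, so 4 days after Monday is Friday.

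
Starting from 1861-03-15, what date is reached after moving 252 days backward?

1860-07-06

Count 252 days before March 15, 1861:
July 1860: 31 − 6 = 25 days remain.
Then August (31), September (30), October (31), November (30), December (31), January (31), February 1861 (28): 31 + 30 + 31 + 30 + 31 + 31 + 28 = 212 days.
March 1–15, 1861: 15 days.
Total: 25 + 212 + 15 = 252 days.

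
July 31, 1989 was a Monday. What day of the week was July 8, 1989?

Count forward from the earlier date (July 8, 1989) to the later (July 31, 1989):
Within July 1989: 31 − 8 = 23 days.
23 mod 7 = 2, so 2 days before Monday is Saturday.

Saturday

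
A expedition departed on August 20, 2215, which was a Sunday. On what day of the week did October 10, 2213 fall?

Sunday

Count forward from the earlier date (October 10, 2213) to the later (August 20, 2215):
October 2213: 31 − 10 = 21 days remain.
Then 21 full months totalling 638 days.
August 1–20, 2215: 20 days.
Total: 21 + 638 + 20 = 679 days.
679 is a multiple of 7, so October 10, 2213 falls on the same weekday: Sunday.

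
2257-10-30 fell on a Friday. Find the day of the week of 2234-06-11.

Count forward from the earlier date (June 11, 2234) to the later (October 30, 2257):
From June 11, 2234 to June 11, 2257: 23 years, of which 6 contain a Feb 29 — 17×365 + 6×366 = 8401 days.
June 2257: 30 − 11 = 19 days remain.
Then July (31), August (31), September (30): 31 + 31 + 30 = 92 days.
October 1–30, 2257: 30 days.
Residual: 141 days.
Total: 8542 days.
8542 mod 7 = 2, so 2 days before Friday is Wednesday.

Wednesday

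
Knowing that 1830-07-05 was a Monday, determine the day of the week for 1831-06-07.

July 1830: 31 − 5 = 26 days remain.
Then 10 full months totalling 304 days.
June 1–7, 1831: 7 days.
Residual: 337 days.
Total: 337 days.
337 mod 7 = 1, so 1 day after Monday is Tuesday.

Tuesday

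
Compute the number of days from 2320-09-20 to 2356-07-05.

13072

Day-of-year of September 20, 2320: 264.
Day-of-year of July 5, 2356: 187.
2320 has 366 days, so 366 − 264 = 102 days remain in 2320.
Full years 2321–2355: 27 common + 8 leap = 27×365 + 8×366 = 12783 days.
Total: 102 + 12783 + 187 = 13072 days.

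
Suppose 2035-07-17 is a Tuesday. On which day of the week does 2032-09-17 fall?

Count forward from the earlier date (September 17, 2032) to the later (July 17, 2035):
September 17, 2032 → September 17, 2033: 365 days.
September 17, 2033 → September 17, 2034: 365 days.
September 2034: 30 − 17 = 13 days remain.
Then 9 full months totalling 273 days.
July 1–17, 2035: 17 days.
Residual: 303 days.
Total: 1033 days.
1033 mod 7 = 4, so 4 days before Tuesday is Friday.

Friday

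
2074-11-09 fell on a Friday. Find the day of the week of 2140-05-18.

From November 9, 2074 to November 9, 2139: 65 years, of which 15 contain a Feb 29 — 50×365 + 15×366 = 23740 days.
(2100 is not a leap year (divisible by 100 but not 400).)
November 2139: 30 − 9 = 21 days remain.
Then December (31), January (31), February 2140 (29), March (31), April (30): 31 + 31 + 29 + 31 + 30 = 152 days.
May 1–18, 2140: 18 days.
Residual: 191 days.
Total: 23931 days.
23931 mod 7 = 5, so 5 days after Friday is Wednesday.

Wednesday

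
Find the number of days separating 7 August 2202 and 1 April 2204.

603

Day-of-year of August 7, 2202: 219.
Day-of-year of April 1, 2204: 92.
2202 has 365 days, so 365 − 219 = 146 days remain in 2202.
Full years: 2203: 365. Sum = 365.
Total: 146 + 365 + 92 = 603 days.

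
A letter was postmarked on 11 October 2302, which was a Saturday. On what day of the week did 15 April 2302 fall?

Tuesday

Count forward from the earlier date (April 15, 2302) to the later (October 11, 2302):
April 2302: 30 − 15 = 15 days remain.
Then May (31), June (30), July (31), August (31), September (30): 31 + 30 + 31 + 31 + 30 = 153 days.
October 1–11, 2302: 11 days.
Total: 15 + 153 + 11 = 179 days.
179 mod 7 = 4, so 4 days before Saturday is Tuesday.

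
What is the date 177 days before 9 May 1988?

14 November 1987

Count 177 days before May 9, 1988:
November 1987: 30 − 14 = 16 days remain.
Then December (31), January (31), February 1988 (29), March (31), April (30): 31 + 31 + 29 + 31 + 30 = 152 days.
May 1–9, 1988: 9 days.
Total: 16 + 152 + 9 = 177 days.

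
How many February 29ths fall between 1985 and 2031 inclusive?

11

Years divisible by 4 in [1985, 2031]: 1988, 1992, 1996, 2000, 2004, 2008, 2012, 2016, 2020, 2024, 2028.
2000 is divisible by 400, so still leap.
No century exceptions apply. Count: 11.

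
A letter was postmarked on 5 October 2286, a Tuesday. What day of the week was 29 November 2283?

Count forward from the earlier date (November 29, 2283) to the later (October 5, 2286):
November 29, 2283 → November 29, 2284: 366 days (2284 is a leap year).
November 29, 2284 → November 29, 2285: 365 days.
November 2285: 30 − 29 = 1 day remains.
Then 10 full months totalling 304 days.
October 1–5, 2286: 5 days.
Residual: 310 days.
Total: 1041 days.
1041 mod 7 = 5, so 5 days before Tuesday is Thursday.

Thursday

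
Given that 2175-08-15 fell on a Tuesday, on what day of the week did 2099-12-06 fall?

Sunday

Count forward from the earlier date (December 6, 2099) to the later (August 15, 2175):
Day-of-year of December 6, 2099: 340.
Day-of-year of August 15, 2175: 227.
2099 has 365 days, so 365 − 340 = 25 days remain in 2099.
Full years 2100–2174: 57 common + 18 leap = 57×365 + 18×366 = 27393 days.
Total: 25 + 27393 + 227 = 27645 days.
27645 mod 7 = 2, so 2 days before Tuesday is Sunday.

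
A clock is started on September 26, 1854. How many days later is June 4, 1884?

Day-of-year of September 26, 1854: 269.
Day-of-year of June 4, 1884: 156.
1854 has 365 days, so 365 − 269 = 96 days remain in 1854.
Full years 1855–1883: 22 common + 7 leap = 22×365 + 7×366 = 10592 days.
Total: 96 + 10592 + 156 = 10844 days.

10844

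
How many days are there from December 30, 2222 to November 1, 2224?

672

December 2222: 31 − 30 = 1 day remains.
Then 22 full months totalling 670 days.
November 1, 2224: 1 day.
Total: 1 + 670 + 1 = 672 days.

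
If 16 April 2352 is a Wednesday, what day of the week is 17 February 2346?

Sunday

Count forward from the earlier date (February 17, 2346) to the later (April 16, 2352):
Day-of-year of February 17, 2346: 48.
Day-of-year of April 16, 2352: 107.
2346 has 365 days, so 365 − 48 = 317 days remain in 2346.
Full years: 2347: 365; 2348: 366; 2349: 365; 2350: 365; 2351: 365. Sum = 1826.
Total: 317 + 1826 + 107 = 2250 days.
2250 mod 7 = 3, so 3 days before Wednesday is Sunday.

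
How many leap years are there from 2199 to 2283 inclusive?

Years divisible by 4: 2200, 2204, …, 2280 — 21 in all.
Of these, 2200 is divisible by 100 but not 400, so not leap.
Leap years: 21 − 1 = 20.

20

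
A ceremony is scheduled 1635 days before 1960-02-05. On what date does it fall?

1955-08-15

Count 1635 days before February 5, 1960:
August 15, 1955 → August 15, 1956: 366 days (1956 is a leap year).
August 15, 1956 → August 15, 1957: 365 days.
August 15, 1957 → August 15, 1958: 365 days.
August 15, 1958 → August 15, 1959: 365 days.
August 1959: 31 − 15 = 16 days remain.
Then September (30), October (31), November (30), December (31), January (31): 30 + 31 + 30 + 31 + 31 = 153 days.
February 1–5, 1960: 5 days (1960 is a leap year).
Residual: 174 days.
Total: 1635 days.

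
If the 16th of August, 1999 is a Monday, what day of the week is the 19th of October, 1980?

Sunday

Count forward from the earlier date (October 19, 1980) to the later (August 16, 1999):
From October 19, 1980 to October 19, 1998: 18 years, of which 4 contain a Feb 29 — 14×365 + 4×366 = 6574 days.
October 1998: 31 − 19 = 12 days remain.
Then 9 full months totalling 273 days.
August 1–16, 1999: 16 days.
Residual: 301 days.
Total: 6875 days.
6875 mod 7 = 1, so 1 day before Monday is Sunday.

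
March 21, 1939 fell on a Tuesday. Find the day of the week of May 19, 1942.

March 21, 1939 → March 21, 1940: 366 days (1940 is a leap year).
March 21, 1940 → March 21, 1941: 365 days.
March 21, 1941 → March 21, 1942: 365 days.
March 1942: 31 − 21 = 10 days remain.
Then April (30): 30 days.
May 1–19, 1942: 19 days.
Residual: 59 days.
Total: 1155 days.
1155 is a multiple of 7, so May 19, 1942 falls on the same weekday: Tuesday.

Tuesday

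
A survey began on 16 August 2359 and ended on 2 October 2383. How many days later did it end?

Day-of-year of August 16, 2359: 228.
Day-of-year of October 2, 2383: 275.
2359 has 365 days, so 365 − 228 = 137 days remain in 2359.
Full years 2360–2382: 17 common + 6 leap = 17×365 + 6×366 = 8401 days.
Total: 137 + 8401 + 275 = 8813 days.

8813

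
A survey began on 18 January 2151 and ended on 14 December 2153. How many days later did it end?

January 18, 2151 → January 18, 2152: 365 days.
January 18, 2152 → January 18, 2153: 366 days (2152 is a leap year).
January 2153: 31 − 18 = 13 days remain.
Then 10 full months totalling 303 days.
December 1–14, 2153: 14 days.
Residual: 330 days.
Total: 1061 days.

1061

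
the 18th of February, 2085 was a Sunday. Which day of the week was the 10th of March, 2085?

Saturday

February 2085: 28 − 18 = 10 days remain (2085 is not a leap year, so February has 28 days).
March 1–10, 2085: 10 days.
Total: 10 + 10 = 20 days.
20 mod 7 = 6, so 6 days after Sunday is Saturday.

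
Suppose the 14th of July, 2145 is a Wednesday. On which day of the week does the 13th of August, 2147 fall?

July 14, 2145 → July 14, 2146: 365 days.
July 14, 2146 → July 14, 2147: 365 days.
July 2147: 31 − 14 = 17 days remain.
August 1–13, 2147: 13 days.
Residual: 30 days.
Total: 760 days.
760 mod 7 = 4, so 4 days after Wednesday is Sunday.

Sunday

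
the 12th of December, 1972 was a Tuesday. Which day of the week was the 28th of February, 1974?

Day-of-year of December 12, 1972: 347.
Day-of-year of February 28, 1974: 59.
1972 has 366 days, so 366 − 347 = 19 days remain in 1972.
Full years: 1973: 365. Sum = 365.
Total: 19 + 365 + 59 = 443 days.
443 mod 7 = 2, so 2 days after Tuesday is Thursday.

Thursday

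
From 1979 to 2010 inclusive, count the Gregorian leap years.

8

Years divisible by 4 in [1979, 2010]: 1980, 1984, 1988, 1992, 1996, 2000, 2004, 2008.
2000 is divisible by 400, so still leap.
No century exceptions apply. Count: 8.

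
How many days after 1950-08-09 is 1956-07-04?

Day-of-year of August 9, 1950: 221.
Day-of-year of July 4, 1956: 186.
1950 has 365 days, so 365 − 221 = 144 days remain in 1950.
Full years: 1951: 365; 1952: 366; 1953: 365; 1954: 365; 1955: 365. Sum = 1826.
Total: 144 + 1826 + 186 = 2156 days.

2156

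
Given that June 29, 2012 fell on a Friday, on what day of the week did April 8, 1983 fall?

Friday

Count forward from the earlier date (April 8, 1983) to the later (June 29, 2012):
Day-of-year of April 8, 1983: 98.
Day-of-year of June 29, 2012: 181.
1983 has 365 days, so 365 − 98 = 267 days remain in 1983.
Full years 1984–2011: 21 common + 7 leap = 21×365 + 7×366 = 10227 days.
Total: 267 + 10227 + 181 = 10675 days.
10675 is a multiple of 7, so April 8, 1983 falls on the same weekday: Friday.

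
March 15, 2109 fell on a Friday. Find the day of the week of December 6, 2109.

March 2109: 31 − 15 = 16 days remain.
Then April (30), May (31), June (30), July (31), August (31), September (30), October (31), November (30): 30 + 31 + 30 + 31 + 31 + 30 + 31 + 30 = 244 days.
December 1–6, 2109: 6 days.
Total: 16 + 244 + 6 = 266 days.
266 is a multiple of 7, so December 6, 2109 falls on the same weekday: Friday.

Friday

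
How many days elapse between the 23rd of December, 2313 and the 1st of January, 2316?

Day-of-year of December 23, 2313: 357.
Day-of-year of January 1, 2316: 1.
2313 has 365 days, so 365 − 357 = 8 days remain in 2313.
Full years: 2314: 365; 2315: 365. Sum = 730.
Total: 8 + 730 + 1 = 739 days.

739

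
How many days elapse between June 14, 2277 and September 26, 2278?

June 14, 2277 → June 14, 2278: 365 days.
June 2278: 30 − 14 = 16 days remain.
Then July (31), August (31): 31 + 31 = 62 days.
September 1–26, 2278: 26 days.
Residual: 104 days.
Total: 469 days.

469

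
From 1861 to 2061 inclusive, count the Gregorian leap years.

Years divisible by 4: 1864, 1868, …, 2060 — 50 in all.
Of these, 1900 is divisible by 100 but not 400, so not leap.
2000 is divisible by 400, so still leap.
Leap years: 50 − 1 = 49.

49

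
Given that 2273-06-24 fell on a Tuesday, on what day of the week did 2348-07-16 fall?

Friday

From June 24, 2273 to June 24, 2348: 75 years, of which 18 contain a Feb 29 — 57×365 + 18×366 = 27393 days.
(2300 is not a leap year (divisible by 100 but not 400).)
June 2348: 30 − 24 = 6 days remain.
July 1–16, 2348: 16 days.
Residual: 22 days.
Total: 27415 days.
27415 mod 7 = 3, so 3 days after Tuesday is Friday.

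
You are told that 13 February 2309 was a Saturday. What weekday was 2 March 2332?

Wednesday

From February 13, 2309 to February 13, 2332: 23 years, of which 5 contain a Feb 29 — 18×365 + 5×366 = 8400 days.
February 2332: 29 − 13 = 16 days remain (2332 is a leap year, so February has 29 days).
March 1–2, 2332: 2 days.
Residual: 18 days.
Total: 8418 days.
8418 mod 7 = 4, so 4 days after Saturday is Wednesday.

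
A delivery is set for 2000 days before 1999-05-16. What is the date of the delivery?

1993-11-23

Count 2000 days before May 16, 1999:
November 23, 1993 → November 23, 1994: 365 days.
November 23, 1994 → November 23, 1995: 365 days.
November 23, 1995 → November 23, 1996: 366 days (1996 is a leap year).
November 23, 1996 → November 23, 1997: 365 days.
November 23, 1997 → November 23, 1998: 365 days.
November 1998: 30 − 23 = 7 days remain.
Then December (31), January (31), February 1999 (28), March (31), April (30): 31 + 31 + 28 + 31 + 30 = 151 days.
May 1–16, 1999: 16 days.
Residual: 174 days.
Total: 2000 days.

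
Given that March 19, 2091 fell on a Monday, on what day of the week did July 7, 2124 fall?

From March 19, 2091 to March 19, 2124: 33 years, of which 8 contain a Feb 29 — 25×365 + 8×366 = 12053 days.
(2100 is not a leap year (divisible by 100 but not 400).)
March 2124: 31 − 19 = 12 days remain.
Then April (30), May (31), June (30): 30 + 31 + 30 = 91 days.
July 1–7, 2124: 7 days.
Residual: 110 days.
Total: 12163 days.
12163 mod 7 = 4, so 4 days after Monday is Friday.

Friday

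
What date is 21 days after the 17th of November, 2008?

the 8th of December, 2008

Count 21 days after November 17, 2008:
November 2008: 30 − 17 = 13 days remain.
December 1–8, 2008: 8 days.
Total: 13 + 8 = 21 days.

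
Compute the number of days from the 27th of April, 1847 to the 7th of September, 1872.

9265

Day-of-year of April 27, 1847: 117.
Day-of-year of September 7, 1872: 251.
1847 has 365 days, so 365 − 117 = 248 days remain in 1847.
Full years 1848–1871: 18 common + 6 leap = 18×365 + 6×366 = 8766 days.
Total: 248 + 8766 + 251 = 9265 days.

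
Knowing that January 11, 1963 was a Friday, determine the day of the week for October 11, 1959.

Count forward from the earlier date (October 11, 1959) to the later (January 11, 1963):
October 11, 1959 → October 11, 1960: 366 days (1960 is a leap year).
October 11, 1960 → October 11, 1961: 365 days.
October 11, 1961 → October 11, 1962: 365 days.
October 1962: 31 − 11 = 20 days remain.
Then November (30), December (31): 30 + 31 = 61 days.
January 1–11, 1963: 11 days.
Residual: 92 days.
Total: 1188 days.
1188 mod 7 = 5, so 5 days before Friday is Sunday.

Sunday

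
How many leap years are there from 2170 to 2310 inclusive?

Years divisible by 4: 2172, 2176, …, 2308 — 35 in all.
Of these, 2200, 2300 are divisible by 100 but not 400, so not leap.
Leap years: 35 − 2 = 33.

33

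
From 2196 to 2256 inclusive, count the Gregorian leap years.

15

Years divisible by 4: 2196, 2200, …, 2256 — 16 in all.
Of these, 2200 is divisible by 100 but not 400, so not leap.
Leap years: 16 − 1 = 15.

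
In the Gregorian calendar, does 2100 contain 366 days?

2100 is not a leap year (divisible by 100 but not 400).

No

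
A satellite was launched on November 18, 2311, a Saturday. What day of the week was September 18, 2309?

Count forward from the earlier date (September 18, 2309) to the later (November 18, 2311):
September 18, 2309 → September 18, 2310: 365 days.
September 18, 2310 → September 18, 2311: 365 days.
September 2311: 30 − 18 = 12 days remain.
Then October (31): 31 days.
November 1–18, 2311: 18 days.
Residual: 61 days.
Total: 791 days.
791 is a multiple of 7, so September 18, 2309 falls on the same weekday: Saturday.

Saturday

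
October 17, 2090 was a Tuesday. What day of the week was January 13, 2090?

Friday

Count forward from the earlier date (January 13, 2090) to the later (October 17, 2090):
January 2090: 31 − 13 = 18 days remain.
Then February 2090 (28), March (31), April (30), May (31), June (30), July (31), August (31), September (30): 28 + 31 + 30 + 31 + 30 + 31 + 31 + 30 = 242 days.
October 1–17, 2090: 17 days.
Total: 18 + 242 + 17 = 277 days.
277 mod 7 = 4, so 4 days before Tuesday is Friday.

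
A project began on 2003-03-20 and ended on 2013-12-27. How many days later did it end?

3935

From March 20, 2003 to March 20, 2013: 10 years, of which 3 contain a Feb 29 — 7×365 + 3×366 = 3653 days.
March 2013: 31 − 20 = 11 days remain.
Then April (30), May (31), June (30), July (31), August (31), September (30), October (31), November (30): 30 + 31 + 30 + 31 + 31 + 30 + 31 + 30 = 244 days.
December 1–27, 2013: 27 days.
Residual: 282 days.
Total: 3935 days.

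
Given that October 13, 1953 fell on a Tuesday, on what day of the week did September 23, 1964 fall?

From October 13, 1953 to October 13, 1963: 10 years, of which 2 contain a Feb 29 — 8×365 + 2×366 = 3652 days.
October 1963: 31 − 13 = 18 days remain.
Then 10 full months totalling 305 days.
September 1–23, 1964: 23 days.
Residual: 346 days.
Total: 3998 days.
3998 mod 7 = 1, so 1 day after Tuesday is Wednesday.

Wednesday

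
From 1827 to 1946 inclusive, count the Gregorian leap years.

29

Years divisible by 4: 1828, 1832, …, 1944 — 30 in all.
Of these, 1900 is divisible by 100 but not 400, so not leap.
Leap years: 30 − 1 = 29.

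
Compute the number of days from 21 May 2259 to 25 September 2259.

May 2259: 31 − 21 = 10 days remain.
Then June (30), July (31), August (31): 30 + 31 + 31 = 92 days.
September 1–25, 2259: 25 days.
Total: 10 + 92 + 25 = 127 days.

127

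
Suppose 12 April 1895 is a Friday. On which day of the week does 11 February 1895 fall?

Monday

Count forward from the earlier date (February 11, 1895) to the later (April 12, 1895):
February 1895: 28 − 11 = 17 days remain (1895 is not a leap year, so February has 28 days).
Then March (31): 31 days.
April 1–12, 1895: 12 days.
Total: 17 + 31 + 12 = 60 days.
60 mod 7 = 4, so 4 days before Friday is Monday.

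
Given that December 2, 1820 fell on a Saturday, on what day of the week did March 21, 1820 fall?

Count forward from the earlier date (March 21, 1820) to the later (December 2, 1820):
March 1820: 31 − 21 = 10 days remain.
Then April (30), May (31), June (30), July (31), August (31), September (30), October (31), November (30): 30 + 31 + 30 + 31 + 31 + 30 + 31 + 30 = 244 days.
December 1–2, 1820: 2 days.
Total: 10 + 244 + 2 = 256 days.
256 mod 7 = 4, so 4 days before Saturday is Tuesday.

Tuesday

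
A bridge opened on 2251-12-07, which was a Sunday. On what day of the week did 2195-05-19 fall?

Tuesday

Count forward from the earlier date (May 19, 2195) to the later (December 7, 2251):
Day-of-year of May 19, 2195: 139.
Day-of-year of December 7, 2251: 341.
2195 has 365 days, so 365 − 139 = 226 days remain in 2195.
Full years 2196–2250: 42 common + 13 leap = 42×365 + 13×366 = 20088 days.
Total: 226 + 20088 + 341 = 20655 days.
20655 mod 7 = 5, so 5 days before Sunday is Tuesday.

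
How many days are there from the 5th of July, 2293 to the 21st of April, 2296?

July 5, 2293 → July 5, 2294: 365 days.
July 5, 2294 → July 5, 2295: 365 days.
July 2295: 31 − 5 = 26 days remain.
Then August (31), September (30), October (31), November (30), December (31), January (31), February 2296 (29), March (31): 31 + 30 + 31 + 30 + 31 + 31 + 29 + 31 = 244 days.
April 1–21, 2296: 21 days.
Residual: 291 days.
Total: 1021 days.

1021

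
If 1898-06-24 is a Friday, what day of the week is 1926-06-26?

Saturday

Day-of-year of June 24, 1898: 175.
Day-of-year of June 26, 1926: 177.
1898 has 365 days, so 365 − 175 = 190 days remain in 1898.
Full years 1899–1925: 21 common + 6 leap = 21×365 + 6×366 = 9861 days.
Total: 190 + 9861 + 177 = 10228 days.
10228 mod 7 = 1, so 1 day after Friday is Saturday.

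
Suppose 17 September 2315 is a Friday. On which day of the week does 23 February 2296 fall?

Sunday

Count forward from the earlier date (February 23, 2296) to the later (September 17, 2315):
Day-of-year of February 23, 2296: 54.
Day-of-year of September 17, 2315: 260.
2296 has 366 days, so 366 − 54 = 312 days remain in 2296.
Full years 2297–2314: 15 common + 3 leap = 15×365 + 3×366 = 6573 days.
Total: 312 + 6573 + 260 = 7145 days.
7145 mod 7 = 5, so 5 days before Friday is Sunday.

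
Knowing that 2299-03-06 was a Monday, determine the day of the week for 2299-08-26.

March 2299: 31 − 6 = 25 days remain.
Then April (30), May (31), June (30), July (31): 30 + 31 + 30 + 31 = 122 days.
August 1–26, 2299: 26 days.
Total: 25 + 122 + 26 = 173 days.
173 mod 7 = 5, so 5 days after Monday is Saturday.

Saturday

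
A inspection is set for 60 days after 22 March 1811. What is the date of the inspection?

21 May 1811

Count 60 days after March 22, 1811:
March 1811: 31 − 22 = 9 days remain.
Then April (30): 30 days.
May 1–21, 1811: 21 days.
Total: 9 + 30 + 21 = 60 days.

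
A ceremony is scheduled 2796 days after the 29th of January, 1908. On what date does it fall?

the 25th of September, 1915

Count 2796 days after January 29, 1908:
Day-of-year of January 29, 1908: 29.
Day-of-year of September 25, 1915: 268.
1908 has 366 days, so 366 − 29 = 337 days remain in 1908.
Full years: 1909: 365; 1910: 365; 1911: 365; 1912: 366; 1913: 365; 1914: 365. Sum = 2191.
Total: 337 + 2191 + 268 = 2796 days.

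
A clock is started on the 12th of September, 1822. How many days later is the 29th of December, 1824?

September 12, 1822 → September 12, 1823: 365 days.
September 12, 1823 → September 12, 1824: 366 days (1824 is a leap year).
September 1824: 30 − 12 = 18 days remain.
Then October (31), November (30): 31 + 30 = 61 days.
December 1–29, 1824: 29 days.
Residual: 108 days.
Total: 839 days.

839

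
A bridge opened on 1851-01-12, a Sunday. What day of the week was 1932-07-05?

From January 12, 1851 to January 12, 1932: 81 years, of which 19 contain a Feb 29 — 62×365 + 19×366 = 29584 days.
(1900 is not a leap year (divisible by 100 but not 400).)
January 1932: 31 − 12 = 19 days remain.
Then February 1932 (29), March (31), April (30), May (31), June (30): 29 + 31 + 30 + 31 + 30 = 151 days.
July 1–5, 1932: 5 days.
Residual: 175 days.
Total: 29759 days.
29759 mod 7 = 2, so 2 days after Sunday is Tuesday.

Tuesday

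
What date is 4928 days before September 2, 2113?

March 6, 2100

Count 4928 days before September 2, 2113:
From March 6, 2100 to March 6, 2113: 13 years, of which 3 contain a Feb 29 — 10×365 + 3×366 = 4748 days.
March 2113: 31 − 6 = 25 days remain.
Then April (30), May (31), June (30), July (31), August (31): 30 + 31 + 30 + 31 + 31 = 153 days.
September 1–2, 2113: 2 days.
Residual: 180 days.
Total: 4928 days.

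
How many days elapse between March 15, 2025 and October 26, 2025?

March 2025: 31 − 15 = 16 days remain.
Then April (30), May (31), June (30), July (31), August (31), September (30): 30 + 31 + 30 + 31 + 31 + 30 = 183 days.
October 1–26, 2025: 26 days.
Total: 16 + 183 + 26 = 225 days.

225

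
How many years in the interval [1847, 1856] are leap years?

3

Years divisible by 4 in [1847, 1856]: 1848, 1852, 1856.
No century exceptions apply. Count: 3.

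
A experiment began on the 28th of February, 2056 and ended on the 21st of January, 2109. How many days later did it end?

19320

From February 28, 2056 to February 28, 2108: 52 years, of which 12 contain a Feb 29 — 40×365 + 12×366 = 18992 days.
(2100 is not a leap year (divisible by 100 but not 400).)
February 2108: 29 − 28 = 1 day remains (2108 is a leap year, so February has 29 days).
Then 10 full months totalling 306 days.
January 1–21, 2109: 21 days.
Residual: 328 days.
Total: 19320 days.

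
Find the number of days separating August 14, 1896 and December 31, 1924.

From August 14, 1896 to August 14, 1924: 28 years, of which 6 contain a Feb 29 — 22×365 + 6×366 = 10226 days.
(1900 is not a leap year (divisible by 100 but not 400).)
August 1924: 31 − 14 = 17 days remain.
Then September (30), October (31), November (30): 30 + 31 + 30 = 91 days.
December 1–31, 1924: 31 days.
Residual: 139 days.
Total: 10365 days.

10365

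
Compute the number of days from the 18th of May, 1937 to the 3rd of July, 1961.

8812

From May 18, 1937 to May 18, 1961: 24 years, of which 6 contain a Feb 29 — 18×365 + 6×366 = 8766 days.
May 1961: 31 − 18 = 13 days remain.
Then June (30): 30 days.
July 1–3, 1961: 3 days.
Residual: 46 days.
Total: 8812 days.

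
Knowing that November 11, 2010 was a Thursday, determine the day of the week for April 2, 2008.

Count forward from the earlier date (April 2, 2008) to the later (November 11, 2010):
April 2, 2008 → April 2, 2009: 365 days.
April 2, 2009 → April 2, 2010: 365 days.
April 2010: 30 − 2 = 28 days remain.
Then May (31), June (30), July (31), August (31), September (30), October (31): 31 + 30 + 31 + 31 + 30 + 31 = 184 days.
November 1–11, 2010: 11 days.
Residual: 223 days.
Total: 953 days.
953 mod 7 = 1, so 1 day before Thursday is Wednesday.

Wednesday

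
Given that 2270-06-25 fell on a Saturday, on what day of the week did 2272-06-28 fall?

Friday

June 2270: 30 − 25 = 5 days remain.
Then 23 full months totalling 701 days.
June 1–28, 2272: 28 days.
Total: 5 + 701 + 28 = 734 days.
734 mod 7 = 6, so 6 days after Saturday is Friday.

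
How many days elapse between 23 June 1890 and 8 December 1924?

Day-of-year of June 23, 1890: 174.
Day-of-year of December 8, 1924: 343.
1890 has 365 days, so 365 − 174 = 191 days remain in 1890.
Full years 1891–1923: 26 common + 7 leap = 26×365 + 7×366 = 12052 days.
Total: 191 + 12052 + 343 = 12586 days.

12586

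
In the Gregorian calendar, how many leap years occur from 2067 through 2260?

Years divisible by 4: 2068, 2072, …, 2260 — 49 in all.
Of these, 2100, 2200 are divisible by 100 but not 400, so not leap.
Leap years: 49 − 2 = 47.

47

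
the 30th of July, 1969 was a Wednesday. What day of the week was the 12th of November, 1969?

July 1969: 31 − 30 = 1 day remains.
Then August (31), September (30), October (31): 31 + 30 + 31 = 92 days.
November 1–12, 1969: 12 days.
Total: 1 + 92 + 12 = 105 days.
105 is a multiple of 7, so the 12th of November, 1969 falls on the same weekday: Wednesday.

Wednesday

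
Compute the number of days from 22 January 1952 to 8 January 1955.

January 22, 1952 → January 22, 1953: 366 days (1952 is a leap year).
January 22, 1953 → January 22, 1954: 365 days.
January 1954: 31 − 22 = 9 days remain.
Then 11 full months totalling 334 days.
January 1–8, 1955: 8 days.
Residual: 351 days.
Total: 1082 days.

1082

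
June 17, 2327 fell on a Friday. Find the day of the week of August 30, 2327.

Tuesday

June 2327: 30 − 17 = 13 days remain.
Then July (31): 31 days.
August 1–30, 2327: 30 days.
Total: 13 + 31 + 30 = 74 days.
74 mod 7 = 4, so 4 days after Friday is Tuesday.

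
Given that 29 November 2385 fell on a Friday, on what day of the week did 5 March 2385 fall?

Tuesday

Count forward from the earlier date (March 5, 2385) to the later (November 29, 2385):
March 2385: 31 − 5 = 26 days remain.
Then April (30), May (31), June (30), July (31), August (31), September (30), October (31): 30 + 31 + 30 + 31 + 31 + 30 + 31 = 214 days.
November 1–29, 2385: 29 days.
Total: 26 + 214 + 29 = 269 days.
269 mod 7 = 3, so 3 days before Friday is Tuesday.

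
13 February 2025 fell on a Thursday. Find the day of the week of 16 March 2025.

February 2025: 28 − 13 = 15 days remain (2025 is not a leap year, so February has 28 days).
March 1–16, 2025: 16 days.
Total: 15 + 16 = 31 days.
31 mod 7 = 3, so 3 days after Thursday is Sunday.

Sunday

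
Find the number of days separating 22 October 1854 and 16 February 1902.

From October 22, 1854 to October 22, 1901: 47 years, of which 11 contain a Feb 29 — 36×365 + 11×366 = 17166 days.
(1900 is not a leap year (divisible by 100 but not 400).)
October 1901: 31 − 22 = 9 days remain.
Then November (30), December (31), January (31): 30 + 31 + 31 = 92 days.
February 1–16, 1902: 16 days (1902 is not a leap year).
Residual: 117 days.
Total: 17283 days.

17283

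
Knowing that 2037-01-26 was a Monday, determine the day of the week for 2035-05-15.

Count forward from the earlier date (May 15, 2035) to the later (January 26, 2037):
Day-of-year of May 15, 2035: 135.
Day-of-year of January 26, 2037: 26.
2035 has 365 days, so 365 − 135 = 230 days remain in 2035.
Full years: 2036: 366. Sum = 366.
Total: 230 + 366 + 26 = 622 days.
622 mod 7 = 6, so 6 days before Monday is Tuesday.

Tuesday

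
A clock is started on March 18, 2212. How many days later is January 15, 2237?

9069

From March 18, 2212 to March 18, 2236: 24 years, of which 6 contain a Feb 29 — 18×365 + 6×366 = 8766 days.
March 2236: 31 − 18 = 13 days remain.
Then 9 full months totalling 275 days.
January 1–15, 2237: 15 days.
Residual: 303 days.
Total: 9069 days.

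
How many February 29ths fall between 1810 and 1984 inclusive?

Years divisible by 4: 1812, 1816, …, 1984 — 44 in all.
Of these, 1900 is divisible by 100 but not 400, so not leap.
Leap years: 44 − 1 = 43.

43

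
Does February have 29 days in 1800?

1800 is not a leap year (divisible by 100 but not 400).

No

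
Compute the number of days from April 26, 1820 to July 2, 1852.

From April 26, 1820 to April 26, 1852: 32 years, of which 8 contain a Feb 29 — 24×365 + 8×366 = 11688 days.
April 1852: 30 − 26 = 4 days remain.
Then May (31), June (30): 31 + 30 = 61 days.
July 1–2, 1852: 2 days.
Residual: 67 days.
Total: 11755 days.

11755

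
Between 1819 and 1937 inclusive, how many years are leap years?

Years divisible by 4: 1820, 1824, …, 1936 — 30 in all.
Of these, 1900 is divisible by 100 but not 400, so not leap.
Leap years: 30 − 1 = 29.

29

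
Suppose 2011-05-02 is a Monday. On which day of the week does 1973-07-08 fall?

Sunday

Count forward from the earlier date (July 8, 1973) to the later (May 2, 2011):
From July 8, 1973 to July 8, 2010: 37 years, of which 9 contain a Feb 29 — 28×365 + 9×366 = 13514 days.
(2000 is a leap year (divisible by 400).)
July 2010: 31 − 8 = 23 days remain.
Then 9 full months totalling 273 days.
May 1–2, 2011: 2 days.
Residual: 298 days.
Total: 13812 days.
13812 mod 7 = 1, so 1 day before Monday is Sunday.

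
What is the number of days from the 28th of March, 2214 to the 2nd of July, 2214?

96

March 2214: 31 − 28 = 3 days remain.
Then April (30), May (31), June (30): 30 + 31 + 30 = 91 days.
July 1–2, 2214: 2 days.
Total: 3 + 91 + 2 = 96 days.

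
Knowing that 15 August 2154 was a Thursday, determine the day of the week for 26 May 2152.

Friday

Count forward from the earlier date (May 26, 2152) to the later (August 15, 2154):
Day-of-year of May 26, 2152: 147.
Day-of-year of August 15, 2154: 227.
2152 has 366 days, so 366 − 147 = 219 days remain in 2152.
Full years: 2153: 365. Sum = 365.
Total: 219 + 365 + 227 = 811 days.
811 mod 7 = 6, so 6 days before Thursday is Friday.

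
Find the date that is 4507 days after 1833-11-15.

1846-03-19

Count 4507 days after November 15, 1833:
From November 15, 1833 to November 15, 1845: 12 years, of which 3 contain a Feb 29 — 9×365 + 3×366 = 4383 days.
November 1845: 30 − 15 = 15 days remain.
Then December (31), January (31), February 1846 (28): 31 + 31 + 28 = 90 days.
March 1–19, 1846: 19 days.
Residual: 124 days.
Total: 4507 days.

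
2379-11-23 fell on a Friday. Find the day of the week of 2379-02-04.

Sunday

Count forward from the earlier date (February 4, 2379) to the later (November 23, 2379):
February 2379: 28 − 4 = 24 days remain (2379 is not a leap year, so February has 28 days).
Then March (31), April (30), May (31), June (30), July (31), August (31), September (30), October (31): 31 + 30 + 31 + 30 + 31 + 31 + 30 + 31 = 245 days.
November 1–23, 2379: 23 days.
Total: 24 + 245 + 23 = 292 days.
292 mod 7 = 5, so 5 days before Friday is Sunday.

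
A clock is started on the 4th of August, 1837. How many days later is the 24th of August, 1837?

20

Within August 1837: 24 − 4 = 20 days.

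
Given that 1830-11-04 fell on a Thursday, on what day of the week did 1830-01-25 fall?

Count forward from the earlier date (January 25, 1830) to the later (November 4, 1830):
January 1830: 31 − 25 = 6 days remain.
Then 9 full months totalling 273 days.
November 1–4, 1830: 4 days.
Total: 6 + 273 + 4 = 283 days.
283 mod 7 = 3, so 3 days before Thursday is Monday.

Monday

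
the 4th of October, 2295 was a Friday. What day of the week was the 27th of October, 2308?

Tuesday

Day-of-year of October 4, 2295: 277.
Day-of-year of October 27, 2308: 301.
2295 has 365 days, so 365 − 277 = 88 days remain in 2295.
Full years 2296–2307: 10 common + 2 leap = 10×365 + 2×366 = 4382 days.
Total: 88 + 4382 + 301 = 4771 days.
4771 mod 7 = 4, so 4 days after Friday is Tuesday.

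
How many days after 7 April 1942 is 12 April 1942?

Within April 1942: 12 − 7 = 5 days.

5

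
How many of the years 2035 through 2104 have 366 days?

Years divisible by 4: 2036, 2040, …, 2104 — 18 in all.
Of these, 2100 is divisible by 100 but not 400, so not leap.
Leap years: 18 − 1 = 17.

17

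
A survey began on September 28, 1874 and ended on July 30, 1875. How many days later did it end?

September 1874: 30 − 28 = 2 days remain.
Then 9 full months totalling 273 days.
July 1–30, 1875: 30 days.
Residual: 305 days.
Total: 305 days.

305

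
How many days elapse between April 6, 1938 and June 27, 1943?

Day-of-year of April 6, 1938: 96.
Day-of-year of June 27, 1943: 178.
1938 has 365 days, so 365 − 96 = 269 days remain in 1938.
Full years: 1939: 365; 1940: 366; 1941: 365; 1942: 365. Sum = 1461.
Total: 269 + 1461 + 178 = 1908 days.

1908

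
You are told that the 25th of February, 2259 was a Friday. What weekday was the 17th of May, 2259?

February 2259: 28 − 25 = 3 days remain (2259 is not a leap year, so February has 28 days).
Then March (31), April (30): 31 + 30 = 61 days.
May 1–17, 2259: 17 days.
Total: 3 + 61 + 17 = 81 days.
81 mod 7 = 4, so 4 days after Friday is Tuesday.

Tuesday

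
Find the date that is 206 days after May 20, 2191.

December 12, 2191

Count 206 days after May 20, 2191:
May 2191: 31 − 20 = 11 days remain.
Then June (30), July (31), August (31), September (30), October (31), November (30): 30 + 31 + 31 + 30 + 31 + 30 = 183 days.
December 1–12, 2191: 12 days.
Total: 11 + 183 + 12 = 206 days.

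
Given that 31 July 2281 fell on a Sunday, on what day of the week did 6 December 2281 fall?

July 2281: 31 − 31 = 0 days remain.
Then August (31), September (30), October (31), November (30): 31 + 30 + 31 + 30 = 122 days.
December 1–6, 2281: 6 days.
Total: 0 + 122 + 6 = 128 days.
128 mod 7 = 2, so 2 days after Sunday is Tuesday.

Tuesday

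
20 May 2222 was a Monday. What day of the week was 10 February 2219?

Wednesday

Count forward from the earlier date (February 10, 2219) to the later (May 20, 2222):
Day-of-year of February 10, 2219: 41.
Day-of-year of May 20, 2222: 140.
2219 has 365 days, so 365 − 41 = 324 days remain in 2219.
Full years: 2220: 366; 2221: 365. Sum = 731.
Total: 324 + 731 + 140 = 1195 days.
1195 mod 7 = 5, so 5 days before Monday is Wednesday.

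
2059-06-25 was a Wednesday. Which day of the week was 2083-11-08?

Day-of-year of June 25, 2059: 176.
Day-of-year of November 8, 2083: 312.
2059 has 365 days, so 365 − 176 = 189 days remain in 2059.
Full years 2060–2082: 17 common + 6 leap = 17×365 + 6×366 = 8401 days.
Total: 189 + 8401 + 312 = 8902 days.
8902 mod 7 = 5, so 5 days after Wednesday is Monday.

Monday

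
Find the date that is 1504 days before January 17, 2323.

December 5, 2318

Count 1504 days before January 17, 2323:
December 5, 2318 → December 5, 2319: 365 days.
December 5, 2319 → December 5, 2320: 366 days (2320 is a leap year).
December 5, 2320 → December 5, 2321: 365 days.
December 5, 2321 → December 5, 2322: 365 days.
December 2322: 31 − 5 = 26 days remain.
January 1–17, 2323: 17 days.
Residual: 43 days.
Total: 1504 days.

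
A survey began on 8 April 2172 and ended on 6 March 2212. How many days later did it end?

14576

From April 8, 2172 to April 8, 2211: 39 years, of which 8 contain a Feb 29 — 31×365 + 8×366 = 14243 days.
(2200 is not a leap year (divisible by 100 but not 400).)
April 2211: 30 − 8 = 22 days remain.
Then 10 full months totalling 305 days.
March 1–6, 2212: 6 days.
Residual: 333 days.
Total: 14576 days.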